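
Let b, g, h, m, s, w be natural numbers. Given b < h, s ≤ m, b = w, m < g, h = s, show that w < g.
b = w and b < h, thus w < h. Since h = s, w < s. Since s ≤ m and m < g, s < g. w < s, so w < g.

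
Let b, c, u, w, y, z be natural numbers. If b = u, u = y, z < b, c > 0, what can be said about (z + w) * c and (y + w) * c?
(z + w) * c < (y + w) * c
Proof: From b = u and z < b, z < u. Since u = y, z < y. Then z + w < y + w. Since c > 0, (z + w) * c < (y + w) * c.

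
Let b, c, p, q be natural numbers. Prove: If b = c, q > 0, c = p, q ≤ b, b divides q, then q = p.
b divides q and q > 0, thus b ≤ q. q ≤ b, so q = b. From b = c, q = c. Because c = p, q = p.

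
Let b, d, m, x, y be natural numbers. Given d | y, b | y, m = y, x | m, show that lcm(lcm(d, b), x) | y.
From d | y and b | y, lcm(d, b) | y. From m = y and x | m, x | y. Since lcm(d, b) | y, lcm(lcm(d, b), x) | y.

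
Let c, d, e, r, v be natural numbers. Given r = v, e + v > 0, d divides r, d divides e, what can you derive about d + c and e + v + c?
d + c ≤ e + v + c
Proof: From r = v and d divides r, d divides v. Since d divides e, d divides e + v. e + v > 0, so d ≤ e + v. Then d + c ≤ e + v + c.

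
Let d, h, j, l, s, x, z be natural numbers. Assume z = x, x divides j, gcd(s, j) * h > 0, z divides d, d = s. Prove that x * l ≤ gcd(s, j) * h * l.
d = s and z divides d, thus z divides s. z = x, so x divides s. From x divides j, x divides gcd(s, j). Then x divides gcd(s, j) * h. Since gcd(s, j) * h > 0, x ≤ gcd(s, j) * h. By multiplying by a non-negative, x * l ≤ gcd(s, j) * h * l.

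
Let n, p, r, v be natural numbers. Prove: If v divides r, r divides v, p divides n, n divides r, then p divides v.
From r divides v and v divides r, r = v. p divides n and n divides r, so p divides r. r = v, so p divides v.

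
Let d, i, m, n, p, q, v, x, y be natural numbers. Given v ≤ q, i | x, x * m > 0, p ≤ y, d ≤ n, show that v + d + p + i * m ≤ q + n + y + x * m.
Since v ≤ q and d ≤ n, v + d ≤ q + n. Since p ≤ y, v + d + p ≤ q + n + y. i | x, therefore i * m | x * m. x * m > 0, so i * m ≤ x * m. v + d + p ≤ q + n + y, so v + d + p + i * m ≤ q + n + y + x * m.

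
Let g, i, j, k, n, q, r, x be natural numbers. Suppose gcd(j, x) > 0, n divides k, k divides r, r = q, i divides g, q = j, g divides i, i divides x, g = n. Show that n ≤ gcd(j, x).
r = q and k divides r, therefore k divides q. Since n divides k, n divides q. Since q = j, n divides j. From i divides g and g divides i, i = g. i divides x, so g divides x. g = n, so n divides x. Because n divides j, n divides gcd(j, x). gcd(j, x) > 0, so n ≤ gcd(j, x).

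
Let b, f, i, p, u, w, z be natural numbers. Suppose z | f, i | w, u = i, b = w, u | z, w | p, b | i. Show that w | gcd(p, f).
b = w and b | i, therefore w | i. From i | w, i = w. u = i, so u = w. Because u | z and z | f, u | f. u = w, so w | f. Since w | p, w | gcd(p, f).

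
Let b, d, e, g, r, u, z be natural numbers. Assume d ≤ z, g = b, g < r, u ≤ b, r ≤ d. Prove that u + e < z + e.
Since g < r and r ≤ d, g < d. Since g = b, b < d. Since u ≤ b, u < d. Since d ≤ z, u < z. Then u + e < z + e.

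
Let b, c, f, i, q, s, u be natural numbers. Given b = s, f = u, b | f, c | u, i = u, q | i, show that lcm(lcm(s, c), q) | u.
f = u and b | f, hence b | u. b = s, so s | u. c | u, so lcm(s, c) | u. i = u and q | i, so q | u. lcm(s, c) | u, so lcm(lcm(s, c), q) | u.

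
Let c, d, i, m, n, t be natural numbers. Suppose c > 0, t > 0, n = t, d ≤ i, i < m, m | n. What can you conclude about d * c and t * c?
d * c < t * c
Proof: From d ≤ i and i < m, d < m. Because n = t and m | n, m | t. Because t > 0, m ≤ t. Since d < m, d < t. Because c > 0, d * c < t * c.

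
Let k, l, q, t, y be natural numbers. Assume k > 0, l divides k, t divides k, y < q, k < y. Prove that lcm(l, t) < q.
l divides k and t divides k, hence lcm(l, t) divides k. Since k > 0, lcm(l, t) ≤ k. k < y and y < q, hence k < q. lcm(l, t) ≤ k, so lcm(l, t) < q.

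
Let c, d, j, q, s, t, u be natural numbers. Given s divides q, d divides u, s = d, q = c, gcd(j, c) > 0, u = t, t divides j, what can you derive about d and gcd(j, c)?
d ≤ gcd(j, c)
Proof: u = t and d divides u, thus d divides t. t divides j, so d divides j. q = c and s divides q, so s divides c. s = d, so d divides c. d divides j, so d divides gcd(j, c). Since gcd(j, c) > 0, d ≤ gcd(j, c).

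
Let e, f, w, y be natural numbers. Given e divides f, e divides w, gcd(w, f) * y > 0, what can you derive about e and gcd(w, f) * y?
e ≤ gcd(w, f) * y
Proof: e divides w and e divides f, thus e divides gcd(w, f). Then e divides gcd(w, f) * y. Since gcd(w, f) * y > 0, e ≤ gcd(w, f) * y.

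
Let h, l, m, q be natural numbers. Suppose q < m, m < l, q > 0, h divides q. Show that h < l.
Since h divides q and q > 0, h ≤ q. Because q < m and m < l, q < l. From h ≤ q, h < l.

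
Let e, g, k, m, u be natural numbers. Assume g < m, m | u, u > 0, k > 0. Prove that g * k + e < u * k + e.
Because m | u and u > 0, m ≤ u. Since g < m, g < u. Since k > 0, g * k < u * k. Then g * k + e < u * k + e.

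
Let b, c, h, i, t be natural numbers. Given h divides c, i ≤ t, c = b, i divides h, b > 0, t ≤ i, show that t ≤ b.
Because i ≤ t and t ≤ i, i = t. c = b and h divides c, hence h divides b. Since i divides h, i divides b. b > 0, so i ≤ b. i = t, so t ≤ b.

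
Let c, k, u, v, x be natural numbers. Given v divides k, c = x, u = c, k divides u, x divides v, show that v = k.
u = c and k divides u, so k divides c. c = x, so k divides x. Since x divides v, k divides v. Since v divides k, v = k.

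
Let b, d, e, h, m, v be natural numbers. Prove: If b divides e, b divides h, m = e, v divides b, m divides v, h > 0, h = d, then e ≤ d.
From m divides v and v divides b, m divides b. m = e, so e divides b. b divides e, so b = e. Because b divides h, e divides h. h > 0, so e ≤ h. h = d, so e ≤ d.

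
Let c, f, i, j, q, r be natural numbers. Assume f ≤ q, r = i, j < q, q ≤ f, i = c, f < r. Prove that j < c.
Because r = i and i = c, r = c. Since f ≤ q and q ≤ f, f = q. Since f < r, q < r. j < q, so j < r. Since r = c, j < c.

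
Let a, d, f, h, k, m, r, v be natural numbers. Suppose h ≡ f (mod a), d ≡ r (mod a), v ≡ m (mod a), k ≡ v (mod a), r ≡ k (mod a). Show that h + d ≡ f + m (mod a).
d ≡ r (mod a) and r ≡ k (mod a), thus d ≡ k (mod a). Since k ≡ v (mod a), d ≡ v (mod a). Because v ≡ m (mod a), d ≡ m (mod a). h ≡ f (mod a), so h + d ≡ f + m (mod a).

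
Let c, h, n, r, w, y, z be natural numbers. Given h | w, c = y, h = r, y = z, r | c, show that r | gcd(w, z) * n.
From h = r and h | w, r | w. Since c = y and y = z, c = z. From r | c, r | z. r | w, so r | gcd(w, z). Then r | gcd(w, z) * n.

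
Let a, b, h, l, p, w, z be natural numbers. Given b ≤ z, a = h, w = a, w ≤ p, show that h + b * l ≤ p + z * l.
w = a and a = h, therefore w = h. Since w ≤ p, h ≤ p. b ≤ z, therefore b * l ≤ z * l. h ≤ p, so h + b * l ≤ p + z * l.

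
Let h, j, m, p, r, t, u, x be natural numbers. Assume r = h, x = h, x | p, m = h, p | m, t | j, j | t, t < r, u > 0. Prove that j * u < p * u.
x = h and x | p, so h | p. Since m = h and p | m, p | h. h | p, so h = p. r = h, so r = p. t | j and j | t, thus t = j. Since t < r, j < r. From r = p, j < p. Because u > 0, j * u < p * u.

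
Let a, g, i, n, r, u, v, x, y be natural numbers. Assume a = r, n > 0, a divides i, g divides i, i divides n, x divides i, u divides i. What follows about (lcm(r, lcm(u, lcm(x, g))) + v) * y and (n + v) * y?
(lcm(r, lcm(u, lcm(x, g))) + v) * y ≤ (n + v) * y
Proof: a = r and a divides i, hence r divides i. From x divides i and g divides i, lcm(x, g) divides i. u divides i, so lcm(u, lcm(x, g)) divides i. From r divides i, lcm(r, lcm(u, lcm(x, g))) divides i. Since i divides n, lcm(r, lcm(u, lcm(x, g))) divides n. Since n > 0, lcm(r, lcm(u, lcm(x, g))) ≤ n. Then lcm(r, lcm(u, lcm(x, g))) + v ≤ n + v. By multiplying by a non-negative, (lcm(r, lcm(u, lcm(x, g))) + v) * y ≤ (n + v) * y.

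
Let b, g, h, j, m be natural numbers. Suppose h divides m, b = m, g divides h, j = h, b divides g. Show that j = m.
b = m and b divides g, therefore m divides g. Since g divides h, m divides h. h divides m, so h = m. j = h, so j = m.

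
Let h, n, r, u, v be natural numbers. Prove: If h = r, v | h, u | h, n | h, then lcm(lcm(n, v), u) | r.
Since n | h and v | h, lcm(n, v) | h. Since u | h, lcm(lcm(n, v), u) | h. h = r, so lcm(lcm(n, v), u) | r.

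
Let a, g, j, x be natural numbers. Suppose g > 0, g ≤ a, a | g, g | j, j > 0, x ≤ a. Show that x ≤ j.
a | g and g > 0, therefore a ≤ g. Since g ≤ a, g = a. g | j, so a | j. j > 0, so a ≤ j. x ≤ a, so x ≤ j.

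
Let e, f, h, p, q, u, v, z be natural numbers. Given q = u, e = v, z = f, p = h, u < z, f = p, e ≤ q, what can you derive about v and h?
v < h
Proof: Because e = v and e ≤ q, v ≤ q. Since q = u, v ≤ u. z = f and f = p, hence z = p. p = h, so z = h. u < z, so u < h. Since v ≤ u, v < h.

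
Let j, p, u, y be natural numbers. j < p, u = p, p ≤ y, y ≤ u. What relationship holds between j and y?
j < y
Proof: Since u = p and y ≤ u, y ≤ p. p ≤ y, so p = y. Since j < p, j < y.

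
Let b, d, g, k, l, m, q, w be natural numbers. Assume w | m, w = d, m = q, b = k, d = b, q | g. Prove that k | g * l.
w = d and d = b, therefore w = b. Since b = k, w = k. m = q and w | m, hence w | q. Since q | g, w | g. Since w = k, k | g. Then k | g * l.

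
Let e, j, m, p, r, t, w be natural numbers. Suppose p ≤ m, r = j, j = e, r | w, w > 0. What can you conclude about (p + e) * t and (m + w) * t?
(p + e) * t ≤ (m + w) * t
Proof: Because r = j and r | w, j | w. Since j = e, e | w. Since w > 0, e ≤ w. Since p ≤ m, p + e ≤ m + w. Then (p + e) * t ≤ (m + w) * t.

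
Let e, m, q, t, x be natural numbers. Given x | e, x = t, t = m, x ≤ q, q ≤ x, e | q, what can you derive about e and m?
e = m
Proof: Because q ≤ x and x ≤ q, q = x. From e | q, e | x. Since x | e, e = x. x = t, so e = t. t = m, so e = m.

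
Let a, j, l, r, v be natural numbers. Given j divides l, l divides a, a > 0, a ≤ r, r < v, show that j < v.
j divides l and l divides a, thus j divides a. a > 0, so j ≤ a. Because a ≤ r and r < v, a < v. Since j ≤ a, j < v.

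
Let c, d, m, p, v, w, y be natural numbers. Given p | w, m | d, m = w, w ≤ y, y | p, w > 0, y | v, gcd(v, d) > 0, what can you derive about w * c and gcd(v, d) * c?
w * c ≤ gcd(v, d) * c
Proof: Since y | p and p | w, y | w. Since w > 0, y ≤ w. Since w ≤ y, y = w. y | v, so w | v. m = w and m | d, therefore w | d. Since w | v, w | gcd(v, d). gcd(v, d) > 0, so w ≤ gcd(v, d). Then w * c ≤ gcd(v, d) * c.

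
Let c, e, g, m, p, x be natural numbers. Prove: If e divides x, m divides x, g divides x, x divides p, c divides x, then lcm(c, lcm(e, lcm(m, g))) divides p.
m divides x and g divides x, hence lcm(m, g) divides x. Since e divides x, lcm(e, lcm(m, g)) divides x. c divides x, so lcm(c, lcm(e, lcm(m, g))) divides x. From x divides p, lcm(c, lcm(e, lcm(m, g))) divides p.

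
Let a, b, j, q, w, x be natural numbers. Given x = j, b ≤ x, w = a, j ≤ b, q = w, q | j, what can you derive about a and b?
a | b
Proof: From x = j and b ≤ x, b ≤ j. j ≤ b, so j = b. Since q = w and q | j, w | j. j = b, so w | b. w = a, so a | b.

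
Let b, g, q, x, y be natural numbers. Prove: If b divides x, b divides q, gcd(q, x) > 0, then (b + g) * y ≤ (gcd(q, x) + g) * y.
b divides q and b divides x, so b divides gcd(q, x). From gcd(q, x) > 0, b ≤ gcd(q, x). Then b + g ≤ gcd(q, x) + g. By multiplying by a non-negative, (b + g) * y ≤ (gcd(q, x) + g) * y.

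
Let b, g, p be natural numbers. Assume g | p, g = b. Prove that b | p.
g = b and g | p. By substitution, b | p.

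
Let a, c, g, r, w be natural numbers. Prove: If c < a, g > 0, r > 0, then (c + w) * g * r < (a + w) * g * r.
c < a, therefore c + w < a + w. From g > 0, (c + w) * g < (a + w) * g. r > 0, so (c + w) * g * r < (a + w) * g * r.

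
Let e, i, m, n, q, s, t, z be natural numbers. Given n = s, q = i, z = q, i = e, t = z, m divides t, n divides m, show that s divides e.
n = s and n divides m, so s divides m. Because z = q and q = i, z = i. Since i = e, z = e. t = z and m divides t, therefore m divides z. z = e, so m divides e. Since s divides m, s divides e.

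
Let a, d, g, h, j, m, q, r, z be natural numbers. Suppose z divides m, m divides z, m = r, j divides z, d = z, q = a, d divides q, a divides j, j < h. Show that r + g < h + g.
Since z divides m and m divides z, z = m. m = r, so z = r. q = a and d divides q, so d divides a. Since a divides j, d divides j. Since d = z, z divides j. From j divides z, j = z. j < h, so z < h. Since z = r, r < h. Then r + g < h + g.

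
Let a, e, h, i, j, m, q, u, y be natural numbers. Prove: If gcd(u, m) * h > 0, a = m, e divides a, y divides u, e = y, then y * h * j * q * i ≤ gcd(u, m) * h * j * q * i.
e = y and e divides a, therefore y divides a. a = m, so y divides m. Since y divides u, y divides gcd(u, m). Then y * h divides gcd(u, m) * h. Since gcd(u, m) * h > 0, y * h ≤ gcd(u, m) * h. By multiplying by a non-negative, y * h * j ≤ gcd(u, m) * h * j. By multiplying by a non-negative, y * h * j * q ≤ gcd(u, m) * h * j * q. By multiplying by a non-negative, y * h * j * q * i ≤ gcd(u, m) * h * j * q * i.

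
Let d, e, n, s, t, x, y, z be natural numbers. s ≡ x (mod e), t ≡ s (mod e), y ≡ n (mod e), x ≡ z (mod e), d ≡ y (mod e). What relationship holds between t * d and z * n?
t * d ≡ z * n (mod e)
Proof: Because t ≡ s (mod e) and s ≡ x (mod e), t ≡ x (mod e). x ≡ z (mod e), so t ≡ z (mod e). Because d ≡ y (mod e) and y ≡ n (mod e), d ≡ n (mod e). Since t ≡ z (mod e), by multiplying congruences, t * d ≡ z * n (mod e).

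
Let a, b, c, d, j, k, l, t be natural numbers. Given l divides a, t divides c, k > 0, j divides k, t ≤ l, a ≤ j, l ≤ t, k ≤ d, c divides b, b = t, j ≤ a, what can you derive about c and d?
c ≤ d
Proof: l ≤ t and t ≤ l, thus l = t. Since b = t and c divides b, c divides t. t divides c, so t = c. l = t, so l = c. l divides a, so c divides a. Since j ≤ a and a ≤ j, j = a. j divides k, so a divides k. c divides a, so c divides k. Since k > 0, c ≤ k. k ≤ d, so c ≤ d.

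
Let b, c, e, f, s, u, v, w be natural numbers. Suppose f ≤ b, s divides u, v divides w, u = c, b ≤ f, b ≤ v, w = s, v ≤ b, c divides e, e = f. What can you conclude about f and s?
f = s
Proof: v ≤ b and b ≤ v, hence v = b. b ≤ f and f ≤ b, therefore b = f. Since v = b, v = f. w = s and v divides w, thus v divides s. Since v = f, f divides s. u = c and s divides u, so s divides c. e = f and c divides e, hence c divides f. Because s divides c, s divides f. f divides s, so f = s.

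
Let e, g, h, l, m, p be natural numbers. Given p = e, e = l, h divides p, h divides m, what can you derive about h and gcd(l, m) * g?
h divides gcd(l, m) * g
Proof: Because p = e and e = l, p = l. Because h divides p, h divides l. Since h divides m, h divides gcd(l, m). Then h divides gcd(l, m) * g.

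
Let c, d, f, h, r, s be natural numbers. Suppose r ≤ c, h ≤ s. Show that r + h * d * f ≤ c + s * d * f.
h ≤ s. By multiplying by a non-negative, h * d ≤ s * d. By multiplying by a non-negative, h * d * f ≤ s * d * f. r ≤ c, so r + h * d * f ≤ c + s * d * f.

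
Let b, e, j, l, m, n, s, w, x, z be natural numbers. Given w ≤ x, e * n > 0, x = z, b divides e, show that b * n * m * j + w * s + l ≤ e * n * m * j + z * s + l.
Because b divides e, b * n divides e * n. Since e * n > 0, b * n ≤ e * n. By multiplying by a non-negative, b * n * m ≤ e * n * m. By multiplying by a non-negative, b * n * m * j ≤ e * n * m * j. x = z and w ≤ x, thus w ≤ z. By multiplying by a non-negative, w * s ≤ z * s. Then w * s + l ≤ z * s + l. b * n * m * j ≤ e * n * m * j, so b * n * m * j + w * s + l ≤ e * n * m * j + z * s + l.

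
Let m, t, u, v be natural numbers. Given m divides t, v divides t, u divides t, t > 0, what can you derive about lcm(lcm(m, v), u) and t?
lcm(lcm(m, v), u) ≤ t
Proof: m divides t and v divides t, thus lcm(m, v) divides t. Since u divides t, lcm(lcm(m, v), u) divides t. Since t > 0, lcm(lcm(m, v), u) ≤ t.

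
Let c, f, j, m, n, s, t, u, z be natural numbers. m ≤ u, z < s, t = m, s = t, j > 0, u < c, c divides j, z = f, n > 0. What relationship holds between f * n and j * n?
f * n < j * n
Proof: Since s = t and z < s, z < t. t = m, so z < m. m ≤ u and u < c, hence m < c. z < m, so z < c. c divides j and j > 0, thus c ≤ j. Since z < c, z < j. Since z = f, f < j. Since n > 0, by multiplying by a positive, f * n < j * n.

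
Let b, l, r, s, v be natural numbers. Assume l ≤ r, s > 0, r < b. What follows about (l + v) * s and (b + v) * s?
(l + v) * s < (b + v) * s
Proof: l ≤ r and r < b, so l < b. Then l + v < b + v. s > 0, so (l + v) * s < (b + v) * s.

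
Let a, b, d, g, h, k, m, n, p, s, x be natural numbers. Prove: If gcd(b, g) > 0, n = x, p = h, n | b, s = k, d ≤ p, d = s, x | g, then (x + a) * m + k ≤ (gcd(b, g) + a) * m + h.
n = x and n | b, therefore x | b. Since x | g, x | gcd(b, g). gcd(b, g) > 0, so x ≤ gcd(b, g). Then x + a ≤ gcd(b, g) + a. Then (x + a) * m ≤ (gcd(b, g) + a) * m. d = s and s = k, therefore d = k. p = h and d ≤ p, so d ≤ h. Since d = k, k ≤ h. (x + a) * m ≤ (gcd(b, g) + a) * m, so (x + a) * m + k ≤ (gcd(b, g) + a) * m + h.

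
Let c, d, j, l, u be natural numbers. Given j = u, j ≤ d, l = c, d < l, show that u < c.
Because l = c and d < l, d < c. j ≤ d, so j < c. j = u, so u < c.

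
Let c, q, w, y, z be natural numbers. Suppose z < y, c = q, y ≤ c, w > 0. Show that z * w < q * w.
c = q and y ≤ c, hence y ≤ q. Since z < y, z < q. Since w > 0, z * w < q * w.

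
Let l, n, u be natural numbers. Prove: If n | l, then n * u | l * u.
n | l. By multiplying both sides, n * u | l * u.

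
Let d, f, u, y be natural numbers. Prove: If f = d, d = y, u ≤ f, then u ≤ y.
From f = d and d = y, f = y. Since u ≤ f, u ≤ y.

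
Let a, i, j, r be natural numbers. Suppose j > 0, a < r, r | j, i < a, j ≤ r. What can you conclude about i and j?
i < j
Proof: Because r | j and j > 0, r ≤ j. Since j ≤ r, r = j. Because i < a and a < r, i < r. From r = j, i < j.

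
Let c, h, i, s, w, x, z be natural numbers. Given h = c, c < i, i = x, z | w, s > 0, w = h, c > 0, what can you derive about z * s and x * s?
z * s < x * s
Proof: w = h and h = c, hence w = c. z | w, so z | c. c > 0, so z ≤ c. i = x and c < i, thus c < x. z ≤ c, so z < x. Since s > 0, z * s < x * s.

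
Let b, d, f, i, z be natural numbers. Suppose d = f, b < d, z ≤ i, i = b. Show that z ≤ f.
Because i = b and z ≤ i, z ≤ b. d = f and b < d, hence b < f. Since z ≤ b, z < f. Then z ≤ f.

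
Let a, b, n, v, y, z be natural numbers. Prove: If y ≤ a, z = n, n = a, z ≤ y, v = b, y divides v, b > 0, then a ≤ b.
z = n and n = a, thus z = a. z ≤ y, so a ≤ y. Since y ≤ a, y = a. Because v = b and y divides v, y divides b. y = a, so a divides b. From b > 0, a ≤ b.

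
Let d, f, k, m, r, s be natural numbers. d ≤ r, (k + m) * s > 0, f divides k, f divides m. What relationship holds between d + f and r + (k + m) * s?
d + f ≤ r + (k + m) * s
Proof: f divides k and f divides m, therefore f divides k + m. Then f divides (k + m) * s. Since (k + m) * s > 0, f ≤ (k + m) * s. From d ≤ r, d + f ≤ r + (k + m) * s.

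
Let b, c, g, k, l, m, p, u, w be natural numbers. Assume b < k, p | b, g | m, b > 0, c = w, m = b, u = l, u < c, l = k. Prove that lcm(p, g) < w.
m = b and g | m, hence g | b. Since p | b, lcm(p, g) | b. b > 0, so lcm(p, g) ≤ b. Because u = l and l = k, u = k. c = w and u < c, hence u < w. Since u = k, k < w. Because b < k, b < w. From lcm(p, g) ≤ b, lcm(p, g) < w.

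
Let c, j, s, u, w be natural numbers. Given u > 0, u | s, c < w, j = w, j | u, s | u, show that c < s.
From u | s and s | u, u = s. From j = w and j | u, w | u. u > 0, so w ≤ u. Since c < w, c < u. u = s, so c < s.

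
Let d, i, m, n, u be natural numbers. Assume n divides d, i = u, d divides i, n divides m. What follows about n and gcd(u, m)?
n divides gcd(u, m)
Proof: i = u and d divides i, so d divides u. n divides d, so n divides u. n divides m, so n divides gcd(u, m).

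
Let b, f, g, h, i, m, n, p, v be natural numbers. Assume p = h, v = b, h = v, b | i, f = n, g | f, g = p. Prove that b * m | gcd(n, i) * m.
g = p and p = h, therefore g = h. Since g | f, h | f. Since h = v, v | f. f = n, so v | n. v = b, so b | n. b | i, so b | gcd(n, i). Then b * m | gcd(n, i) * m.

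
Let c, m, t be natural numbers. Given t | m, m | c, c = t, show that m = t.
Because c = t and m | c, m | t. t | m, so m = t.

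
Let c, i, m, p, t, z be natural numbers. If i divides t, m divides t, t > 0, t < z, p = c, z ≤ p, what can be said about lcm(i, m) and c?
lcm(i, m) < c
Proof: i divides t and m divides t, thus lcm(i, m) divides t. Since t > 0, lcm(i, m) ≤ t. Because p = c and z ≤ p, z ≤ c. t < z, so t < c. lcm(i, m) ≤ t, so lcm(i, m) < c.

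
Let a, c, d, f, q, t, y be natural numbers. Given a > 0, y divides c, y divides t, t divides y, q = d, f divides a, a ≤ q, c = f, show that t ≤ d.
Because y divides t and t divides y, y = t. Since y divides c, t divides c. From c = f, t divides f. Since f divides a, t divides a. Because a > 0, t ≤ a. a ≤ q, so t ≤ q. Since q = d, t ≤ d.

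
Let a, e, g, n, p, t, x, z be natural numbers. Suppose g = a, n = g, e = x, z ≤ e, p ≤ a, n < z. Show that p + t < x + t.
n = g and g = a, hence n = a. n < z and z ≤ e, thus n < e. n = a, so a < e. From e = x, a < x. p ≤ a, so p < x. Then p + t < x + t.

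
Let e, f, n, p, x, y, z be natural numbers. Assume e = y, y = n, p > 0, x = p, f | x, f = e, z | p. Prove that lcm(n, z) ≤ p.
Since f = e and f | x, e | x. x = p, so e | p. e = y, so y | p. Since y = n, n | p. Since z | p, lcm(n, z) | p. Since p > 0, lcm(n, z) ≤ p.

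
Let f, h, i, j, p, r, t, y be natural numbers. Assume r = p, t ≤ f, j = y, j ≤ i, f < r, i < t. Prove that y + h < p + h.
j = y and j ≤ i, thus y ≤ i. i < t, so y < t. t ≤ f, so y < f. f < r, so y < r. r = p, so y < p. Then y + h < p + h.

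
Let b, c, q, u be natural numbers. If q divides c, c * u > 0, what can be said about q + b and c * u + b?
q + b ≤ c * u + b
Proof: Because q divides c, q divides c * u. Since c * u > 0, q ≤ c * u. Then q + b ≤ c * u + b.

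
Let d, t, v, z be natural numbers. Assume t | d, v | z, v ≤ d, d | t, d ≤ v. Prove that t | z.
Because v ≤ d and d ≤ v, v = d. Because d | t and t | d, d = t. v = d, so v = t. Since v | z, t | z.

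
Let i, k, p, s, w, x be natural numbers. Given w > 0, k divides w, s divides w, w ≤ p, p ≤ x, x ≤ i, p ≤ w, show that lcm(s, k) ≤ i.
From s divides w and k divides w, lcm(s, k) divides w. Since w > 0, lcm(s, k) ≤ w. From p ≤ w and w ≤ p, p = w. Because p ≤ x and x ≤ i, p ≤ i. Since p = w, w ≤ i. Since lcm(s, k) ≤ w, lcm(s, k) ≤ i.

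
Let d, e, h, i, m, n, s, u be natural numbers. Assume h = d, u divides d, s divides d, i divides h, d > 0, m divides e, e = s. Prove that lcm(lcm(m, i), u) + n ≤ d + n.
Since e = s and m divides e, m divides s. From s divides d, m divides d. h = d and i divides h, therefore i divides d. m divides d, so lcm(m, i) divides d. Because u divides d, lcm(lcm(m, i), u) divides d. d > 0, so lcm(lcm(m, i), u) ≤ d. Then lcm(lcm(m, i), u) + n ≤ d + n.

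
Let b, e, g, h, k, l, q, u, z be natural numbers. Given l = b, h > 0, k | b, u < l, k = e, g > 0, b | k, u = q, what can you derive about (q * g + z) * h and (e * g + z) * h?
(q * g + z) * h < (e * g + z) * h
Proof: b | k and k | b, so b = k. Because k = e, b = e. u = q and u < l, thus q < l. Since l = b, q < b. From b = e, q < e. Because g > 0, q * g < e * g. Then q * g + z < e * g + z. h > 0, so (q * g + z) * h < (e * g + z) * h.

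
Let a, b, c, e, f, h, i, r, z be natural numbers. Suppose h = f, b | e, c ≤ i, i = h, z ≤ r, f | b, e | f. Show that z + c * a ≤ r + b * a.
i = h and h = f, hence i = f. From b | e and e | f, b | f. Since f | b, f = b. Since i = f, i = b. Since c ≤ i, c ≤ b. Then c * a ≤ b * a. Since z ≤ r, z + c * a ≤ r + b * a.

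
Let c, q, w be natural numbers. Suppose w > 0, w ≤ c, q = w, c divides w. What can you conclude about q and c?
q = c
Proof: c divides w and w > 0, so c ≤ w. w ≤ c, so w = c. q = w, so q = c.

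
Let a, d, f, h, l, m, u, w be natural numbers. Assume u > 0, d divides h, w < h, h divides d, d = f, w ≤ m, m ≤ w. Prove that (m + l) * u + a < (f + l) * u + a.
Because w ≤ m and m ≤ w, w = m. Since h divides d and d divides h, h = d. d = f, so h = f. w < h, so w < f. w = m, so m < f. Then m + l < f + l. Since u > 0, by multiplying by a positive, (m + l) * u < (f + l) * u. Then (m + l) * u + a < (f + l) * u + a.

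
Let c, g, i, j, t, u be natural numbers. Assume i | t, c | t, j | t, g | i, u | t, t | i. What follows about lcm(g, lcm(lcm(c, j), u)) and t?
lcm(g, lcm(lcm(c, j), u)) | t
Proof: i | t and t | i, thus i = t. Since g | i, g | t. c | t and j | t, so lcm(c, j) | t. Since u | t, lcm(lcm(c, j), u) | t. Since g | t, lcm(g, lcm(lcm(c, j), u)) | t.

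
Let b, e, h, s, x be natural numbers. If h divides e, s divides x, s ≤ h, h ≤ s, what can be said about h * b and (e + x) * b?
h * b divides (e + x) * b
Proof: s ≤ h and h ≤ s, therefore s = h. s divides x, so h divides x. From h divides e, h divides e + x. Then h * b divides (e + x) * b.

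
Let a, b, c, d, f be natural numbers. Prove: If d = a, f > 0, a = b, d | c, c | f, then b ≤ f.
d | c and c | f, so d | f. d = a, so a | f. Since f > 0, a ≤ f. a = b, so b ≤ f.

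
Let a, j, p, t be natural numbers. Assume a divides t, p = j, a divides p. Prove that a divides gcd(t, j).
p = j and a divides p, thus a divides j. Since a divides t, a divides gcd(t, j).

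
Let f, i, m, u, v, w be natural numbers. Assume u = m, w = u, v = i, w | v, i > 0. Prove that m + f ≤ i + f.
w = u and w | v, thus u | v. Since v = i, u | i. Because i > 0, u ≤ i. u = m, so m ≤ i. Then m + f ≤ i + f.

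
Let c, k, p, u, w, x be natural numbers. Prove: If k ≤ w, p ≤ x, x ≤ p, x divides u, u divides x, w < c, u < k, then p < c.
u divides x and x divides u, therefore u = x. From x ≤ p and p ≤ x, x = p. Since u = x, u = p. k ≤ w and w < c, hence k < c. u < k, so u < c. u = p, so p < c.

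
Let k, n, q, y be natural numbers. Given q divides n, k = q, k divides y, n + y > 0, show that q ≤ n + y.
Because k = q and k divides y, q divides y. Since q divides n, q divides n + y. Since n + y > 0, q ≤ n + y.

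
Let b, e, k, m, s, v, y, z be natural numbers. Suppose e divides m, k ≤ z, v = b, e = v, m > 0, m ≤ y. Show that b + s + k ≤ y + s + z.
Since e = v and v = b, e = b. e divides m, so b divides m. Since m > 0, b ≤ m. m ≤ y, so b ≤ y. Then b + s ≤ y + s. k ≤ z, so b + s + k ≤ y + s + z.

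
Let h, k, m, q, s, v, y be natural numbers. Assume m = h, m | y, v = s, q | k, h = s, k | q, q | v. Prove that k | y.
Since q | k and k | q, q = k. v = s and q | v, hence q | s. Since m = h and h = s, m = s. Since m | y, s | y. Because q | s, q | y. From q = k, k | y.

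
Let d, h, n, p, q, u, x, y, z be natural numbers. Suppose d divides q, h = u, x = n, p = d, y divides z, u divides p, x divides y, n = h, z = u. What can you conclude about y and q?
y divides q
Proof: Because x = n and n = h, x = h. h = u, so x = u. Since x divides y, u divides y. From z = u and y divides z, y divides u. Since u divides y, u = y. From p = d and u divides p, u divides d. Since d divides q, u divides q. Since u = y, y divides q.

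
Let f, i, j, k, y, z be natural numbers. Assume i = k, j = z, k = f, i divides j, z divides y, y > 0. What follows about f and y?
f ≤ y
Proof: j = z and i divides j, so i divides z. Since i = k, k divides z. z divides y, so k divides y. From k = f, f divides y. y > 0, so f ≤ y.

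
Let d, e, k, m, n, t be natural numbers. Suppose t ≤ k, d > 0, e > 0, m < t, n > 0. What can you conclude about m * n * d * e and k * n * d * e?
m * n * d * e < k * n * d * e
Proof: m < t and t ≤ k, thus m < k. From n > 0, m * n < k * n. Since d > 0, m * n * d < k * n * d. Since e > 0, m * n * d * e < k * n * d * e.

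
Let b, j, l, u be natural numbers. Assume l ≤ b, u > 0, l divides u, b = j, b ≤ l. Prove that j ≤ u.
Because l ≤ b and b ≤ l, l = b. From b = j, l = j. l divides u and u > 0, so l ≤ u. Since l = j, j ≤ u.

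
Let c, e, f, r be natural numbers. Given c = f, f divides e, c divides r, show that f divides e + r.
Since c = f and c divides r, f divides r. Since f divides e, f divides e + r.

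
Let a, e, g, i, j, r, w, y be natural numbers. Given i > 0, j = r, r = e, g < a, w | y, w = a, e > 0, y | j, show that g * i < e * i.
Because w = a and w | y, a | y. Because j = r and y | j, y | r. Since r = e, y | e. a | y, so a | e. From e > 0, a ≤ e. Since g < a, g < e. i > 0, so g * i < e * i.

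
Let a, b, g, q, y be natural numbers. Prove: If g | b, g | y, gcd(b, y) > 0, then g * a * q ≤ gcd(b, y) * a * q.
Since g | b and g | y, g | gcd(b, y). gcd(b, y) > 0, so g ≤ gcd(b, y). Then g * a ≤ gcd(b, y) * a. Then g * a * q ≤ gcd(b, y) * a * q.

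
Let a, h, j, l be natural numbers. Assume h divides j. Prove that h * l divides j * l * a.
h divides j, therefore h * l divides j * l. Then h * l divides j * l * a.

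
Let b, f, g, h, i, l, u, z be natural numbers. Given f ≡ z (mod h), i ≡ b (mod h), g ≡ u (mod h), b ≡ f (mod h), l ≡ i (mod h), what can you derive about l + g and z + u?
l + g ≡ z + u (mod h)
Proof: Because l ≡ i (mod h) and i ≡ b (mod h), l ≡ b (mod h). b ≡ f (mod h), so l ≡ f (mod h). Since f ≡ z (mod h), l ≡ z (mod h). Since g ≡ u (mod h), by adding congruences, l + g ≡ z + u (mod h).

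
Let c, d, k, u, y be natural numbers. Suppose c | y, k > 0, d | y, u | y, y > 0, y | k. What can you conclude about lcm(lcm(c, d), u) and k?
lcm(lcm(c, d), u) ≤ k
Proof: From c | y and d | y, lcm(c, d) | y. u | y, so lcm(lcm(c, d), u) | y. y > 0, so lcm(lcm(c, d), u) ≤ y. Since y | k and k > 0, y ≤ k. lcm(lcm(c, d), u) ≤ y, so lcm(lcm(c, d), u) ≤ k.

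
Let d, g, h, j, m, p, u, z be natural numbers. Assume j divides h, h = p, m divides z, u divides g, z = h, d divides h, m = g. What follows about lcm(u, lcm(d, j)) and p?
lcm(u, lcm(d, j)) divides p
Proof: m = g and m divides z, so g divides z. Since z = h, g divides h. u divides g, so u divides h. d divides h and j divides h, hence lcm(d, j) divides h. u divides h, so lcm(u, lcm(d, j)) divides h. Since h = p, lcm(u, lcm(d, j)) divides p.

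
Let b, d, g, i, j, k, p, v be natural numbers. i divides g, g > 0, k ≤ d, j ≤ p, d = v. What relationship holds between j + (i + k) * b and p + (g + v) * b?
j + (i + k) * b ≤ p + (g + v) * b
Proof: i divides g and g > 0, thus i ≤ g. d = v and k ≤ d, so k ≤ v. i ≤ g, so i + k ≤ g + v. By multiplying by a non-negative, (i + k) * b ≤ (g + v) * b. Since j ≤ p, j + (i + k) * b ≤ p + (g + v) * b.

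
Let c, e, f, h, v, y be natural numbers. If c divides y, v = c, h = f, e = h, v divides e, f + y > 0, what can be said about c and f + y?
c ≤ f + y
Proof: e = h and h = f, thus e = f. From v = c and v divides e, c divides e. e = f, so c divides f. c divides y, so c divides f + y. Since f + y > 0, c ≤ f + y.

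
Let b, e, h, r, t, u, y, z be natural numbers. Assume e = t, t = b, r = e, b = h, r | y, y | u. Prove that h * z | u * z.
Since e = t and t = b, e = b. Because b = h, e = h. r | y and y | u, so r | u. Since r = e, e | u. e = h, so h | u. Then h * z | u * z.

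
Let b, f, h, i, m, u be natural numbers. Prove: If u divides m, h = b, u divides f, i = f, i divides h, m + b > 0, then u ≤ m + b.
Because i = f and i divides h, f divides h. Since u divides f, u divides h. Since h = b, u divides b. u divides m, so u divides m + b. m + b > 0, so u ≤ m + b.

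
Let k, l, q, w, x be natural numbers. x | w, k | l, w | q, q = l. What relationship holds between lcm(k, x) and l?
lcm(k, x) | l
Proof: Because q = l and w | q, w | l. x | w, so x | l. Since k | l, lcm(k, x) | l.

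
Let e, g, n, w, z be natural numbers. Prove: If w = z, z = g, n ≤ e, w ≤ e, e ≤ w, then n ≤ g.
e ≤ w and w ≤ e, therefore e = w. w = z, so e = z. Because z = g, e = g. n ≤ e, so n ≤ g.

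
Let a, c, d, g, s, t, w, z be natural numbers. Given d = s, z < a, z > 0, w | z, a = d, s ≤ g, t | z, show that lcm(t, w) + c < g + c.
Since t | z and w | z, lcm(t, w) | z. From z > 0, lcm(t, w) ≤ z. Because a = d and d = s, a = s. Since z < a, z < s. lcm(t, w) ≤ z, so lcm(t, w) < s. s ≤ g, so lcm(t, w) < g. Then lcm(t, w) + c < g + c.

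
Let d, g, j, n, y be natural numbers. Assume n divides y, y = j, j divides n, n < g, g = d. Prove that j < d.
y = j and n divides y, hence n divides j. j divides n, so n = j. n < g, so j < g. Since g = d, j < d.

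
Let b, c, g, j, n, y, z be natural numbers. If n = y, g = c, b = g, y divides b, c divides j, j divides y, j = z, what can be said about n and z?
n = z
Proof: b = g and y divides b, so y divides g. Since g = c, y divides c. c divides j, so y divides j. Since j divides y, y = j. n = y, so n = j. Since j = z, n = z.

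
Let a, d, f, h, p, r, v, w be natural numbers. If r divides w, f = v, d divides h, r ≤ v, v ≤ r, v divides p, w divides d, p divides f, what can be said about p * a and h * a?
p * a divides h * a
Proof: Because r ≤ v and v ≤ r, r = v. f = v and p divides f, thus p divides v. Since v divides p, v = p. Since r = v, r = p. r divides w and w divides d, thus r divides d. d divides h, so r divides h. r = p, so p divides h. Then p * a divides h * a.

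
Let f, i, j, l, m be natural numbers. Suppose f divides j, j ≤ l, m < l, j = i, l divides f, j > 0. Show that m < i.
l divides f and f divides j, so l divides j. j > 0, so l ≤ j. From j ≤ l, l = j. From j = i, l = i. m < l, so m < i.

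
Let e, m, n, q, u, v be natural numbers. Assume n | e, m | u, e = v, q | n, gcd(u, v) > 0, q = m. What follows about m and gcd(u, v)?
m ≤ gcd(u, v)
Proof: q = m and q | n, therefore m | n. e = v and n | e, so n | v. Since m | n, m | v. Since m | u, m | gcd(u, v). gcd(u, v) > 0, so m ≤ gcd(u, v).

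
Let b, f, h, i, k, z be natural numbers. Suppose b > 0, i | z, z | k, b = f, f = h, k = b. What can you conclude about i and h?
i ≤ h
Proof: Since k = b and z | k, z | b. Since i | z, i | b. Since b > 0, i ≤ b. b = f, so i ≤ f. Since f = h, i ≤ h.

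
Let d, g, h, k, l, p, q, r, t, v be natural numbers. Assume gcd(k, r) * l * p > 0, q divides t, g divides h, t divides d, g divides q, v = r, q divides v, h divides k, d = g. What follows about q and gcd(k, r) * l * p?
q ≤ gcd(k, r) * l * p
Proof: d = g and t divides d, so t divides g. q divides t, so q divides g. g divides q, so g = q. Since g divides h and h divides k, g divides k. g = q, so q divides k. v = r and q divides v, thus q divides r. q divides k, so q divides gcd(k, r). Then q divides gcd(k, r) * l. Then q divides gcd(k, r) * l * p. gcd(k, r) * l * p > 0, so q ≤ gcd(k, r) * l * p.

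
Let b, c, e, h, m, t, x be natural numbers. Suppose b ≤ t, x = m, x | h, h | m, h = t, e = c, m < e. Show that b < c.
x = m and x | h, hence m | h. h | m, so m = h. h = t, so m = t. Since e = c and m < e, m < c. m = t, so t < c. Since b ≤ t, b < c.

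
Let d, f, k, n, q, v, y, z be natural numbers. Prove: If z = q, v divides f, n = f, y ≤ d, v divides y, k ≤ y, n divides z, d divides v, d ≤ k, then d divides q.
From d ≤ k and k ≤ y, d ≤ y. Since y ≤ d, y = d. v divides y, so v divides d. Since d divides v, v = d. From z = q and n divides z, n divides q. n = f, so f divides q. v divides f, so v divides q. v = d, so d divides q.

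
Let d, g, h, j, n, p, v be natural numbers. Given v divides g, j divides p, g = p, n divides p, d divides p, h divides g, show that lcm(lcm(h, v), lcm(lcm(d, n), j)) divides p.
h divides g and v divides g, so lcm(h, v) divides g. g = p, so lcm(h, v) divides p. d divides p and n divides p, hence lcm(d, n) divides p. Since j divides p, lcm(lcm(d, n), j) divides p. lcm(h, v) divides p, so lcm(lcm(h, v), lcm(lcm(d, n), j)) divides p.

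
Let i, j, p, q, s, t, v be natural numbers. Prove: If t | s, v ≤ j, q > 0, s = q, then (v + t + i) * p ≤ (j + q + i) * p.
From s = q and t | s, t | q. q > 0, so t ≤ q. v ≤ j, so v + t ≤ j + q. Then v + t + i ≤ j + q + i. Then (v + t + i) * p ≤ (j + q + i) * p.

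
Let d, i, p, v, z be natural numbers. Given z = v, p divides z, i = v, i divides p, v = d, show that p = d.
z = v and p divides z, therefore p divides v. From i = v and i divides p, v divides p. Since p divides v, p = v. v = d, so p = d.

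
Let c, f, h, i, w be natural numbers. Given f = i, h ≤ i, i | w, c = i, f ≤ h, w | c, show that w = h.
c = i and w | c, thus w | i. Since i | w, w = i. Since f = i and f ≤ h, i ≤ h. h ≤ i, so i = h. w = i, so w = h.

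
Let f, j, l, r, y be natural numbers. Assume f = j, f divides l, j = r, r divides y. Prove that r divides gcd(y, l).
f = j and j = r, so f = r. Since f divides l, r divides l. r divides y, so r divides gcd(y, l).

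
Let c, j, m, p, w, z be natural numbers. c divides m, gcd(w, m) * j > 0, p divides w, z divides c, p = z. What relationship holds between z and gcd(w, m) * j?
z ≤ gcd(w, m) * j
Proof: Because p = z and p divides w, z divides w. z divides c and c divides m, thus z divides m. z divides w, so z divides gcd(w, m). Then z divides gcd(w, m) * j. gcd(w, m) * j > 0, so z ≤ gcd(w, m) * j.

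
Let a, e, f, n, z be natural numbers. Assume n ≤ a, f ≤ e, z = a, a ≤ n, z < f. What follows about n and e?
n < e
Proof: Because a ≤ n and n ≤ a, a = n. From z = a and z < f, a < f. a = n, so n < f. Since f ≤ e, n < e.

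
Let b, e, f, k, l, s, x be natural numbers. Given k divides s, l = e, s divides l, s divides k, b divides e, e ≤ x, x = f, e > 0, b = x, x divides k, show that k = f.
b = x and b divides e, thus x divides e. e > 0, so x ≤ e. e ≤ x, so e = x. Because s divides k and k divides s, s = k. Since l = e and s divides l, s divides e. s = k, so k divides e. Since e = x, k divides x. Since x divides k, k = x. x = f, so k = f.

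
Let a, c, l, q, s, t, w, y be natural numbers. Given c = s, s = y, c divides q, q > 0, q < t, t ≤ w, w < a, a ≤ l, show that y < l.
Because c = s and s = y, c = y. Because c divides q and q > 0, c ≤ q. q < t and t ≤ w, therefore q < w. Since c ≤ q, c < w. Since c = y, y < w. Because w < a and a ≤ l, w < l. Since y < w, y < l.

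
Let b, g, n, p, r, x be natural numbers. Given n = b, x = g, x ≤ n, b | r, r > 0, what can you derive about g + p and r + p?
g + p ≤ r + p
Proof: From x = g and x ≤ n, g ≤ n. Since n = b, g ≤ b. b | r and r > 0, thus b ≤ r. From g ≤ b, g ≤ r. Then g + p ≤ r + p.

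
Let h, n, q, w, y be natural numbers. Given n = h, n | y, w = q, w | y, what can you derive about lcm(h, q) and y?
lcm(h, q) | y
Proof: n = h and n | y, hence h | y. w = q and w | y, so q | y. h | y, so lcm(h, q) | y.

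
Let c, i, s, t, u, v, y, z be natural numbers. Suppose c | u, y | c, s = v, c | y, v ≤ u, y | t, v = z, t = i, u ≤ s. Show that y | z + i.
c | y and y | c, therefore c = y. Because s = v and u ≤ s, u ≤ v. Because v ≤ u, u = v. c | u, so c | v. c = y, so y | v. v = z, so y | z. Because t = i and y | t, y | i. y | z, so y | z + i.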